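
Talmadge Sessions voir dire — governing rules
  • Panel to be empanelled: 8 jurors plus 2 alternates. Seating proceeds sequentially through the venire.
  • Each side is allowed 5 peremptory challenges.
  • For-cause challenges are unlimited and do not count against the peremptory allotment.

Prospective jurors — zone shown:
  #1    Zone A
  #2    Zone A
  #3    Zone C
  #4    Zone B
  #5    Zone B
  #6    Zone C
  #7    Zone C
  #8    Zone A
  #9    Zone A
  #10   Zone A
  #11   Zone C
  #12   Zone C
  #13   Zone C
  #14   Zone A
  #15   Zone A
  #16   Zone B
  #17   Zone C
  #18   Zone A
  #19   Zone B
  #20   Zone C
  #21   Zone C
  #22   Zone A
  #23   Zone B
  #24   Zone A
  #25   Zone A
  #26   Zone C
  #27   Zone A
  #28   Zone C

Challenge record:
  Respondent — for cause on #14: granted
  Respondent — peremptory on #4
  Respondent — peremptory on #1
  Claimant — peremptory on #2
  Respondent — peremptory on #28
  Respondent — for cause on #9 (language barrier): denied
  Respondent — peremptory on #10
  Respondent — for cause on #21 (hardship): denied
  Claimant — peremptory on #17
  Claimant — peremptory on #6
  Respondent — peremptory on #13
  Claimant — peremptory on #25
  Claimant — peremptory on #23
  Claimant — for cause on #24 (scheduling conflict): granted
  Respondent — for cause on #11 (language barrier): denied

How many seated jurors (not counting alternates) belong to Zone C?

4

Removed: #1, #2, #4, #6, #10, #13, #14, #17, #23, #24, #25, #28.
Seated jurors 1–8: #3, #5, #7, #8, #9, #11, #12, #15 (alternates #16, #18 not counted).
Of those, in Zone C: #3, #7, #11, #12 → 4.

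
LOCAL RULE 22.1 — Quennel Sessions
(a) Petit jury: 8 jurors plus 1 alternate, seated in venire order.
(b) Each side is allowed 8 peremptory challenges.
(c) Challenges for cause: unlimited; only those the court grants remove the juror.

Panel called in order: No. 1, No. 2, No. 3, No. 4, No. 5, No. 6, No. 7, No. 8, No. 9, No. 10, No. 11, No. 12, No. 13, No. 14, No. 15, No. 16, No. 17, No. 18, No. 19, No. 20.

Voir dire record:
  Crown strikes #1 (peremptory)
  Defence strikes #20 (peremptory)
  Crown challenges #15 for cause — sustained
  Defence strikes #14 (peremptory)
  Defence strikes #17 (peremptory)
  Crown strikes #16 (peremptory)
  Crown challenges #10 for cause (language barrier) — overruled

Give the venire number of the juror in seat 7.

Removed: #1, #14, #15, #16, #17, #20. (#10 stays — for-cause denied.)
Seating in order: seats 1–8 → #2, #3, #4, #5, #6, #7, #8, #9; alternates → #10.
So seat 7 is #8.

8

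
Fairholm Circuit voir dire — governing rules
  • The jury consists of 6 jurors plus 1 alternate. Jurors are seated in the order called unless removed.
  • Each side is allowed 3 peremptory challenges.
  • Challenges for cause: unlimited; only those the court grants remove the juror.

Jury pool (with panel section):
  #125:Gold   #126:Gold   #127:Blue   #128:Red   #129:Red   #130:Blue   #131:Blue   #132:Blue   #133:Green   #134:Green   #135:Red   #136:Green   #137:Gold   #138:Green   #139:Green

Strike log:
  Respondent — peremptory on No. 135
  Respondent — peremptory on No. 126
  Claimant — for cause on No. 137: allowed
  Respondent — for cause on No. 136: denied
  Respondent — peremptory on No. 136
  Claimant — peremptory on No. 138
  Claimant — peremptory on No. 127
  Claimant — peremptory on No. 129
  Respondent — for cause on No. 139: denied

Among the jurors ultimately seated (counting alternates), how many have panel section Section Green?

Removed: #126, #127, #129, #135, #136, #137, #138.
Seated (7 incl. alternates): #125, #128, #130, #131, #132, #133, #134.
Of those, in Section Green: #133, #134 → 2.

2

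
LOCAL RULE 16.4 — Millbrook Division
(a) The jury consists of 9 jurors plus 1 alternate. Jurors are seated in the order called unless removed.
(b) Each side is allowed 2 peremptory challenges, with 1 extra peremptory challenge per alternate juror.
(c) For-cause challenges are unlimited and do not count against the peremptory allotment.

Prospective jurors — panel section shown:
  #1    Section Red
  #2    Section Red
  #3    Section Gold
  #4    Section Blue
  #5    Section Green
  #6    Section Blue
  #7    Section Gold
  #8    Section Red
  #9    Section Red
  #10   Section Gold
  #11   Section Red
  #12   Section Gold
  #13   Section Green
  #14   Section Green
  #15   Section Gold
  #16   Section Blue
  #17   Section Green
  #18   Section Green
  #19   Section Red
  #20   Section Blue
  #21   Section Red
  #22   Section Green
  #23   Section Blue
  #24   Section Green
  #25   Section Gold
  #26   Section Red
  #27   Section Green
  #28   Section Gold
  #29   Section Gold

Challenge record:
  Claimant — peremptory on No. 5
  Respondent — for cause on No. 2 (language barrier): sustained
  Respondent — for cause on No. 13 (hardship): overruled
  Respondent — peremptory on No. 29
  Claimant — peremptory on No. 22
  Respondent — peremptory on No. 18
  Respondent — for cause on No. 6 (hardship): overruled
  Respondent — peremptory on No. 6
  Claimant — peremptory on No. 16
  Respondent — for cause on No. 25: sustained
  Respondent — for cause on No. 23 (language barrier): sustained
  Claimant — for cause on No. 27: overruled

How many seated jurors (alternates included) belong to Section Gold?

4

Removed: #2, #5, #6, #16, #18, #22, #23, #25, #29.
Seated (10 incl. alternates): #1, #3, #4, #7, #8, #9, #10, #11, #12, #13.
Of those, in Section Gold: #3, #7, #10, #12 → 4.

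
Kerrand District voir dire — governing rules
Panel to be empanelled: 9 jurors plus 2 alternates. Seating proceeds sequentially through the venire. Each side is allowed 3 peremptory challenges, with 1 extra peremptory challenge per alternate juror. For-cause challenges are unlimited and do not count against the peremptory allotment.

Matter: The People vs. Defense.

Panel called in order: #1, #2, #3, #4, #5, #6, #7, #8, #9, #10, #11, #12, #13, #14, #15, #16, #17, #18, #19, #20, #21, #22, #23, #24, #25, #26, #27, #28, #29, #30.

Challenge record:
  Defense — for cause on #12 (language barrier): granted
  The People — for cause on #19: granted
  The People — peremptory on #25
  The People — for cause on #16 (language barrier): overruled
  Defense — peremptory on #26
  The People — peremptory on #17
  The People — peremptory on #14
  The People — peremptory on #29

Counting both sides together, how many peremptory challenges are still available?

5

The People allotment: 3 base + 1 × 2 alternates = 5. Defense allotment: 3 base + 1 × 2 alternates = 5.
The People peremptories used: #25, #17, #14, #29 — 4 (for-cause on #19, #16 don't count).
Defense peremptories used: #26 — 1 (the for-cause on #12 doesn't count).
Remaining: (5 − 4) + (5 − 1) = 5.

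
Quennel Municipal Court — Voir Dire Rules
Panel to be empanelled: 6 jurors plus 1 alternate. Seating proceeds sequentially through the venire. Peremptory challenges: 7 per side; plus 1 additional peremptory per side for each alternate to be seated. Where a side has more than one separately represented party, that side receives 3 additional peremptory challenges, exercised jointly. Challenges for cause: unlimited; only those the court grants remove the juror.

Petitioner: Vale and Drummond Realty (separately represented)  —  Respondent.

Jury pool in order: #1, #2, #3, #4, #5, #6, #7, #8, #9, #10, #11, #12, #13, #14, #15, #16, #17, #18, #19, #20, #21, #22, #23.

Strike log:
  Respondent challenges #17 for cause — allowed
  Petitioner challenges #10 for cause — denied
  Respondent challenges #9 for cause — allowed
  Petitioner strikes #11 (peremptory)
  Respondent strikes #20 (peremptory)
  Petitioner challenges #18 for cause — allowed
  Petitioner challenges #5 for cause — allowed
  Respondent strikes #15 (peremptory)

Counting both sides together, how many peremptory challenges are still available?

Petitioner allotment: 7 base + 1 × 1 alternate + 3 multi-party = 11. Respondent allotment: 7 base + 1 × 1 alternate = 8.
Petitioner peremptories used: #11 — 1 (for-cause on #10, #18, #5 don't count).
Respondent peremptories used: #20, #15 — 2 (for-cause on #17, #9 don't count).
Remaining: (11 − 1) + (8 − 2) = 16.

16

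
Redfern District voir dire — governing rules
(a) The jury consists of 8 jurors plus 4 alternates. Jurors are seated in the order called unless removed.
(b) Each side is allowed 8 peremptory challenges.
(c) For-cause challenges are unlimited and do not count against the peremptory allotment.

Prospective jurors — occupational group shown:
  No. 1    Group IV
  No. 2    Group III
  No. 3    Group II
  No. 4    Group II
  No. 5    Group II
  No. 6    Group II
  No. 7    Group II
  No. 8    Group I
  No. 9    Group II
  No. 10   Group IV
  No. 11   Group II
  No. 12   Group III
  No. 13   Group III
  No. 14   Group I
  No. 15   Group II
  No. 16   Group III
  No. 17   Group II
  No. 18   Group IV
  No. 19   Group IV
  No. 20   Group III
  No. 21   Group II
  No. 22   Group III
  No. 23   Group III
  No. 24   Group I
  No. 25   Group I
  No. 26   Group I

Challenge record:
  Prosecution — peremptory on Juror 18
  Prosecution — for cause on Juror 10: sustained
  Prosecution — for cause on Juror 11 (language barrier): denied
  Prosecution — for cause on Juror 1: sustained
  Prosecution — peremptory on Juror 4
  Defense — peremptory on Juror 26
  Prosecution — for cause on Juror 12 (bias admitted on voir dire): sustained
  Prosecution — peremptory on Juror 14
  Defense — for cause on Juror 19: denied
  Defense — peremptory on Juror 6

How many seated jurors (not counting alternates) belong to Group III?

2

Removed: #1, #4, #6, #10, #12, #14, #18, #26.
Seated jurors 1–8: #2, #3, #5, #7, #8, #9, #11, #13 (alternates #15, #16, #17, #19 not counted).
Of those, in Group III: #2, #13 → 2.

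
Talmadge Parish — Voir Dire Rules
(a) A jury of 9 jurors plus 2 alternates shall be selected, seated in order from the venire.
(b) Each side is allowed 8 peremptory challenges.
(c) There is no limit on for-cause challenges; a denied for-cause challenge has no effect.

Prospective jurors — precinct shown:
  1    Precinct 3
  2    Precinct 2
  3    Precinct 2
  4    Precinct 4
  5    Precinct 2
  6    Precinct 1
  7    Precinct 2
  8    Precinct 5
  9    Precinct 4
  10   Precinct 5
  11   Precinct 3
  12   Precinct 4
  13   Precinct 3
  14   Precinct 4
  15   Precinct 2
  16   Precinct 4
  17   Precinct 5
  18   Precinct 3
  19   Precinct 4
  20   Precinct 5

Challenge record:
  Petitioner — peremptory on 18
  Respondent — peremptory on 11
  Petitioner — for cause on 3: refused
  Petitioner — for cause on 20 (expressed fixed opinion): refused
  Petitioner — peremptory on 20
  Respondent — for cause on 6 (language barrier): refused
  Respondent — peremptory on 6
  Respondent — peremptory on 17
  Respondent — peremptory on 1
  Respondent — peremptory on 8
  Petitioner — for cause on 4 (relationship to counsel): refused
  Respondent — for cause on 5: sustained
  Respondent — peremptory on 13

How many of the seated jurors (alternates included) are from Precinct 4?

6

Removed: #1, #5, #6, #8, #11, #13, #17, #18, #20.
Seated (11 incl. alternates): #2, #3, #4, #7, #9, #10, #12, #14, #15, #16, #19.
Of those, in Precinct 4: #4, #9, #12, #14, #16, #19 → 6.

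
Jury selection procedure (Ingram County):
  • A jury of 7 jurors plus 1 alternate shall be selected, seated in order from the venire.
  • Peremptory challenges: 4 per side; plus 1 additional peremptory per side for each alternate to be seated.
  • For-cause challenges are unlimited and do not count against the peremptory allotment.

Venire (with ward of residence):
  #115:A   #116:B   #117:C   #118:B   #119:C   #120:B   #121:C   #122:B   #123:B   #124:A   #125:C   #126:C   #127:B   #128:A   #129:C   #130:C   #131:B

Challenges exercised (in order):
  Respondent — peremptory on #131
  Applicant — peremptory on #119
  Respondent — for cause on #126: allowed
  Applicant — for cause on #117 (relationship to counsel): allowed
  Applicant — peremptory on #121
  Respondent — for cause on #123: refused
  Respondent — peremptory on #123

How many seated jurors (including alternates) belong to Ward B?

5

Removed: #117, #119, #121, #123, #126, #131.
Seated (8 incl. alternates): #115, #116, #118, #120, #122, #124, #125, #127.
Of those, in Ward B: #116, #118, #120, #122, #127 → 5.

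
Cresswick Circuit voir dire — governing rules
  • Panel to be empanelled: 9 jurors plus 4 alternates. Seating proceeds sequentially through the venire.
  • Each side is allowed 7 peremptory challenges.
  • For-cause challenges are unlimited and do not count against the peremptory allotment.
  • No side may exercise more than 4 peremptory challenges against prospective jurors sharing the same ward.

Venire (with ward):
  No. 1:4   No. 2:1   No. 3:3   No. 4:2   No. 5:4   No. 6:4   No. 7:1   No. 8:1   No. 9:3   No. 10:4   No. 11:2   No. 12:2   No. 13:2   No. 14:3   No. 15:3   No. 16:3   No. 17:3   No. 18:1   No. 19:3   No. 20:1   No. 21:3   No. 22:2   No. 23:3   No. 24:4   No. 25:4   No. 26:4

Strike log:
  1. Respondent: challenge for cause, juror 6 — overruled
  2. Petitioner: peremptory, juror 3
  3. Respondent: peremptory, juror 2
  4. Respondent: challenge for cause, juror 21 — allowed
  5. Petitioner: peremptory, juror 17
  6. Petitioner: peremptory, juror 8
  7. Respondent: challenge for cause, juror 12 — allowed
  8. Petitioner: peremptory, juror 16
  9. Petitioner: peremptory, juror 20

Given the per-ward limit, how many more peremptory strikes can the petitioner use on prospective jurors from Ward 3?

1

Petitioner peremptories so far: #3, #17, #8, #16, #20 — 5 of 7 used, 2 left overall.
Against Ward 3: #3, #17, #16 — 3 used; per-ward cap 4 leaves 1.
Binding limit: min(2, 1) = 1.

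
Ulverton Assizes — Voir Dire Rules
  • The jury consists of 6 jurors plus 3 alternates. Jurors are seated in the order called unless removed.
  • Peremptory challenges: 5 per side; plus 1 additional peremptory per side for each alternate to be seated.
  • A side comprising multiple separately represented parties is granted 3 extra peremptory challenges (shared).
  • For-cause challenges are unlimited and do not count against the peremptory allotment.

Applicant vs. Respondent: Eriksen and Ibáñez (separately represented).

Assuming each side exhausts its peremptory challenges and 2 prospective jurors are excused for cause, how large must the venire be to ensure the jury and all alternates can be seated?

Seats to fill: 6 + 3 alternates = 9.
Peremptories — Applicant: 5 + 1×3 = 8; Respondent: 5 + 1×3 + 3 = 11; total 19.
For-cause removals: 2.
Minimum venire: 9 + 19 + 2 = 30.

30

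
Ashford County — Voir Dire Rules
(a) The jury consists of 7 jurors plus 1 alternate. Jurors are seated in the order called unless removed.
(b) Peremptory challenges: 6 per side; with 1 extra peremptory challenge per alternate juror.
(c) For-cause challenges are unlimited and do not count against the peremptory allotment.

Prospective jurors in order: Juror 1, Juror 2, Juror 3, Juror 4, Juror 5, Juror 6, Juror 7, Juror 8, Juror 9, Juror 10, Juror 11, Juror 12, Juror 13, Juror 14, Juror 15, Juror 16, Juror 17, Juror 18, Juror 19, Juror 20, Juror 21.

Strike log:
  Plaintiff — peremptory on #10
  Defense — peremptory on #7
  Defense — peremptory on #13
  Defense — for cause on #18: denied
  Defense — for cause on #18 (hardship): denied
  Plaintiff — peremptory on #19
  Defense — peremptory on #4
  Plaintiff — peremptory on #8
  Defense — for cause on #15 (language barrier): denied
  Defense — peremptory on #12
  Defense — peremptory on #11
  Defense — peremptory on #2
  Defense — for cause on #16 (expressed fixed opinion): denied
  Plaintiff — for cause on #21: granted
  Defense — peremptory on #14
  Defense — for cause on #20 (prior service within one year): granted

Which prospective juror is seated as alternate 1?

Removed: #2, #4, #7, #8, #10, #11, #12, #13, #14, #19, #20, #21. (#15, #16, #18 stay — for-cause denied.)
Seating in order: seats 1–7 → #1, #3, #5, #6, #9, #15, #16; alternates → #17.
So alternate 1 is #17.

17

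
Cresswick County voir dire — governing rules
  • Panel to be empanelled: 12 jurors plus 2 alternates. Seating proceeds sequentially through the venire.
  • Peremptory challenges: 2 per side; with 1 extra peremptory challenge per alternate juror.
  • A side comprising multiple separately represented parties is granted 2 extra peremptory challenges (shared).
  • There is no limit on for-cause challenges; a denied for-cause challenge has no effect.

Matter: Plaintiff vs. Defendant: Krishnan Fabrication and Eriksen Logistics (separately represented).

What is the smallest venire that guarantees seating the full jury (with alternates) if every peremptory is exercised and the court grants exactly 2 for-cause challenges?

Seats to fill: 12 + 2 alternates = 14.
Peremptories — Plaintiff: 2 + 1×2 = 4; Defendant: 2 + 1×2 + 2 = 6; total 10.
For-cause removals: 2.
Minimum venire: 14 + 10 + 2 = 26.

26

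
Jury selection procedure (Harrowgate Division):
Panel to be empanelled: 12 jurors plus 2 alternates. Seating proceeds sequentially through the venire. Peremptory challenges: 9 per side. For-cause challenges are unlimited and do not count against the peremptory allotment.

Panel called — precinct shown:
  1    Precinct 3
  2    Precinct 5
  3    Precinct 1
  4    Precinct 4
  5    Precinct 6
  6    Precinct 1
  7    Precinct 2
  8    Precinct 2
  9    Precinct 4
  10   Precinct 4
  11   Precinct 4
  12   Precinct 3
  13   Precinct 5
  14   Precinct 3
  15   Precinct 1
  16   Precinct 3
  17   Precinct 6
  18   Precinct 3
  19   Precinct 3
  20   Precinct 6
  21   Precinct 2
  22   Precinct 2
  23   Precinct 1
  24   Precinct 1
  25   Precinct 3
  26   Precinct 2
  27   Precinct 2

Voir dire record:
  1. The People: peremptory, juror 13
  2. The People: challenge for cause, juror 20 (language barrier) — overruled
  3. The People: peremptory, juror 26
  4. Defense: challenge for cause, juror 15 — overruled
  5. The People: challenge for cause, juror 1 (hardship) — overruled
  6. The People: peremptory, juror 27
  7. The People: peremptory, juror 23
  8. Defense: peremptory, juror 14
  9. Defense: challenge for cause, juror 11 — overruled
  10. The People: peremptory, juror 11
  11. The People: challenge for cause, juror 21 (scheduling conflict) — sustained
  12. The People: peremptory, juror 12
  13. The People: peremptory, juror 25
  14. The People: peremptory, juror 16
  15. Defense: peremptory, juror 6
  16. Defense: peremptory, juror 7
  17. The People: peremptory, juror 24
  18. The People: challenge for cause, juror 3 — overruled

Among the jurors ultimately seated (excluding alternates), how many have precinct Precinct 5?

Removed: #6, #7, #11, #12, #13, #14, #16, #21, #23, #24, #25, #26, #27.
Seated jurors 1–12: #1, #2, #3, #4, #5, #8, #9, #10, #15, #17, #18, #19 (alternates #20, #22 not counted).
Of those, in Precinct 5: #2 → 1.

1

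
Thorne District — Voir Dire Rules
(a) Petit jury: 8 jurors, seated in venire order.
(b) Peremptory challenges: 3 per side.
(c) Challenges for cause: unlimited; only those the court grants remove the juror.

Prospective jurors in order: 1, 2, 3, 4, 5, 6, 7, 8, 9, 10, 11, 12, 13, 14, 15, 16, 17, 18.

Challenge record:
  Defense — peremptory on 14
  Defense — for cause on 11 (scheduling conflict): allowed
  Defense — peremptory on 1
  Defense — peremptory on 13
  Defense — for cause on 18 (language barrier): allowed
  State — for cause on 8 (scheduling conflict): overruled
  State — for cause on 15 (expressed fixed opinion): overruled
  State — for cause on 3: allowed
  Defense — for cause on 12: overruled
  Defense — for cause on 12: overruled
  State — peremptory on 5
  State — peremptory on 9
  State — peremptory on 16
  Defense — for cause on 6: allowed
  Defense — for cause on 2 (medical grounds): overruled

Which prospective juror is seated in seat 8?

Removed: #1, #3, #5, #6, #9, #11, #13, #14, #16, #18. (#2, #8, #12, #15 stay — for-cause denied.)
Seating in order: seats 1–8 → #2, #4, #7, #8, #10, #12, #15, #17.
So seat 8 is #17.

17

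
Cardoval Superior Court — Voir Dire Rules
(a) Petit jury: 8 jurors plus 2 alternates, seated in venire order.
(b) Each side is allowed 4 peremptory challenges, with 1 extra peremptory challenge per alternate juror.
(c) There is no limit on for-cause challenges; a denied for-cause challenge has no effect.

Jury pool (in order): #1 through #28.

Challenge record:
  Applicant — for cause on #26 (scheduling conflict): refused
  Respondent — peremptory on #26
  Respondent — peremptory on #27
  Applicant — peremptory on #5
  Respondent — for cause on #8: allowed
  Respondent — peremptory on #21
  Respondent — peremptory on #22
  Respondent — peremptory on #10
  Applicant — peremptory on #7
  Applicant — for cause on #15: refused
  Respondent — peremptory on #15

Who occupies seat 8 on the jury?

Removed: #5, #7, #8, #10, #15, #21, #22, #26, #27.
Filling seats in venire order through position 8: #1, #2, #3, #4, #6, #9, #11, #12.
So seat 8 is #12.

12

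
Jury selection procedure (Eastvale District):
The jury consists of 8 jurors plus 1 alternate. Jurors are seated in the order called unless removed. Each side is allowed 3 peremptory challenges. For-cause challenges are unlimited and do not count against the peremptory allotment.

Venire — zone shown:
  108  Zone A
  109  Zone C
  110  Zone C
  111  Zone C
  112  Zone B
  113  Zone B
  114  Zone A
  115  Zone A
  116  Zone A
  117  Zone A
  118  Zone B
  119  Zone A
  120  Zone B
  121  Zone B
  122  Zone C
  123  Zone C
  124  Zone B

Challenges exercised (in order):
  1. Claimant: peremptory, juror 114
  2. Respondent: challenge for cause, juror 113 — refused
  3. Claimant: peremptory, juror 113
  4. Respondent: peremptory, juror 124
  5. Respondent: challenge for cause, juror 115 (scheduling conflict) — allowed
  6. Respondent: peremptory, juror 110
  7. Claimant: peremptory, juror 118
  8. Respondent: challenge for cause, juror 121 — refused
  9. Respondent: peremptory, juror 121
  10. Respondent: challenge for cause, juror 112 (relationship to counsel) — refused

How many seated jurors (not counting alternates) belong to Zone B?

Removed: #110, #113, #114, #115, #118, #121, #124.
Seated jurors 1–8: #108, #109, #111, #112, #116, #117, #119, #120 (alternates #122 not counted).
Of those, in Zone B: #112, #120 → 2.

2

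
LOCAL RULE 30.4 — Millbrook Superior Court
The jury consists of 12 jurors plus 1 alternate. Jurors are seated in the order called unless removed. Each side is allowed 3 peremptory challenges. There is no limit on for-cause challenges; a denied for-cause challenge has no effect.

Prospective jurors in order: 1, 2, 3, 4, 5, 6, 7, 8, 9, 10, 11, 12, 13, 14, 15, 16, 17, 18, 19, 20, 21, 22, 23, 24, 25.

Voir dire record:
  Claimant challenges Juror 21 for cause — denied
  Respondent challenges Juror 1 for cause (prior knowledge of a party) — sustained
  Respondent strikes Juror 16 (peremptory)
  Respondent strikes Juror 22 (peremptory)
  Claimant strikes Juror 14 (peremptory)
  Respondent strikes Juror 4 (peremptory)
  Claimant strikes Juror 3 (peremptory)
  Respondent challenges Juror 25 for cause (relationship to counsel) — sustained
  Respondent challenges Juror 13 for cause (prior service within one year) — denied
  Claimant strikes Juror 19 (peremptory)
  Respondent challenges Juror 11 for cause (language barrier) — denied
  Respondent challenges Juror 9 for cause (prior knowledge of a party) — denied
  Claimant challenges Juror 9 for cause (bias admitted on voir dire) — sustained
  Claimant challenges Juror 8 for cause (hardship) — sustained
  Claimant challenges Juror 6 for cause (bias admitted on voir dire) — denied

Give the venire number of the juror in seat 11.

Removed: #1, #3, #4, #8, #9, #14, #16, #19, #22, #25. (#6, #11, #13, #21 stay — for-cause denied.)
Seating in order: seats 1–12 → #2, #5, #6, #7, #10, #11, #12, #13, #15, #17, #18, #20; alternates → #21.
So seat 11 is #18.

18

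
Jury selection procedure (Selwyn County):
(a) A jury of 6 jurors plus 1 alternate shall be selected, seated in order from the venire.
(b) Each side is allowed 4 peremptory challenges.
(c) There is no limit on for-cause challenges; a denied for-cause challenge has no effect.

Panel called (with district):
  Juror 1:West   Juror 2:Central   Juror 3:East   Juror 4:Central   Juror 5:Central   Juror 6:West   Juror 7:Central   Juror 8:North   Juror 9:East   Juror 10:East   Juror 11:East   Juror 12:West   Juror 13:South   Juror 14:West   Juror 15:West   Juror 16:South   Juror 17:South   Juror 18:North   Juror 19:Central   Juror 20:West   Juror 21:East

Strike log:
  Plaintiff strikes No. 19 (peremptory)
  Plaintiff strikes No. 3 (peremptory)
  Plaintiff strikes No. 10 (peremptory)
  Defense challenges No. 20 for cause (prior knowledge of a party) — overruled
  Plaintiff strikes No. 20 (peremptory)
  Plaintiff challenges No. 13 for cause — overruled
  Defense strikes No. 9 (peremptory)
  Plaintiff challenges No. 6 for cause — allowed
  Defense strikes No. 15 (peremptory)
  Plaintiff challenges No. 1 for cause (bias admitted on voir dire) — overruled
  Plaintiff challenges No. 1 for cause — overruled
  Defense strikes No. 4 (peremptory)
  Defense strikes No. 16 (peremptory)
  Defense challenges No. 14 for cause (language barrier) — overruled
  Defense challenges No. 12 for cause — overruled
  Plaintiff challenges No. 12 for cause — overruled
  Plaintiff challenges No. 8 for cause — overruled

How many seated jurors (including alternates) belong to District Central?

Removed: #3, #4, #6, #9, #10, #15, #16, #19, #20.
Seated (7 incl. alternates): #1, #2, #5, #7, #8, #11, #12.
Of those, in District Central: #2, #5, #7 → 3.

3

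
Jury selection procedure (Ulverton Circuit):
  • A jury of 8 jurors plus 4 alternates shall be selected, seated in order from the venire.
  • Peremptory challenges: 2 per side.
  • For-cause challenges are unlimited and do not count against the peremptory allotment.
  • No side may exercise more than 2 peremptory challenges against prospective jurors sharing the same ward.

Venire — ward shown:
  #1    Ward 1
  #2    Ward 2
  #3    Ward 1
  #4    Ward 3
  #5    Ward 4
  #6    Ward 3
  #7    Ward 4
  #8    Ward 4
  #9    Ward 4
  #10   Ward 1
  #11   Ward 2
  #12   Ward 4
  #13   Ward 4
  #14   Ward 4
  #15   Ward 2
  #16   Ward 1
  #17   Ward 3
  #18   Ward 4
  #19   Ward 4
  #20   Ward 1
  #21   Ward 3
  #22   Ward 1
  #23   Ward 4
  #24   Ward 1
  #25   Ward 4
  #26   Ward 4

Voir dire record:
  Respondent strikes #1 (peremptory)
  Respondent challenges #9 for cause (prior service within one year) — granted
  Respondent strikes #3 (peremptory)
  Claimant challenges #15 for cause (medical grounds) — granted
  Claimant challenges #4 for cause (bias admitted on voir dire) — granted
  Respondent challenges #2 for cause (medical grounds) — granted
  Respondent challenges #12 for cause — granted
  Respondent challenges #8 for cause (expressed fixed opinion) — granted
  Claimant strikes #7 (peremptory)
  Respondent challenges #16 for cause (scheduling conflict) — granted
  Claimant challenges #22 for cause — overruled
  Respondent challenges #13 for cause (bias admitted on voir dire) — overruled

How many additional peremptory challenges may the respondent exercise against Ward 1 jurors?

Respondent peremptories so far: #1, #3 — 2 of 2 used, 0 left overall.
Against Ward 1: #1, #3 — 2 used; per-ward cap 2 leaves 0.
Binding limit: min(0, 0) = 0.

0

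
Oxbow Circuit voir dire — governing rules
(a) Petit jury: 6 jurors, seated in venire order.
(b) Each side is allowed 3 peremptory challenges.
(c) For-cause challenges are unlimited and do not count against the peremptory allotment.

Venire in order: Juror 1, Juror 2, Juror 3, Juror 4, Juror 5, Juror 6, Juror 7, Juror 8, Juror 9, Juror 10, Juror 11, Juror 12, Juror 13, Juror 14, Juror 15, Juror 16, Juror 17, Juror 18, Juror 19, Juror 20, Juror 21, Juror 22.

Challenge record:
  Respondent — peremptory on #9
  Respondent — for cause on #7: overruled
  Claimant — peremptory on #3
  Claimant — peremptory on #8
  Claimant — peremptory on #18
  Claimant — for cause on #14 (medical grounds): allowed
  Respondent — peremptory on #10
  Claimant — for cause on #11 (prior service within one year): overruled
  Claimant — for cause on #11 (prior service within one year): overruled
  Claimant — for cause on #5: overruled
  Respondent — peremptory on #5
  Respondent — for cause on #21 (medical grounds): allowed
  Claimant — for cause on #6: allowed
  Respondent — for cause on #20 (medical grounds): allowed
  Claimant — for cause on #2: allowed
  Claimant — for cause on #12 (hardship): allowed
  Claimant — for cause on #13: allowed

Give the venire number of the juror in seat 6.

16

Removed: #2, #3, #5, #6, #8, #9, #10, #12, #13, #14, #18, #20, #21. (#7, #11 stay — for-cause denied.)
Seating in order: seats 1–6 → #1, #4, #7, #11, #15, #16.
So seat 6 is #16.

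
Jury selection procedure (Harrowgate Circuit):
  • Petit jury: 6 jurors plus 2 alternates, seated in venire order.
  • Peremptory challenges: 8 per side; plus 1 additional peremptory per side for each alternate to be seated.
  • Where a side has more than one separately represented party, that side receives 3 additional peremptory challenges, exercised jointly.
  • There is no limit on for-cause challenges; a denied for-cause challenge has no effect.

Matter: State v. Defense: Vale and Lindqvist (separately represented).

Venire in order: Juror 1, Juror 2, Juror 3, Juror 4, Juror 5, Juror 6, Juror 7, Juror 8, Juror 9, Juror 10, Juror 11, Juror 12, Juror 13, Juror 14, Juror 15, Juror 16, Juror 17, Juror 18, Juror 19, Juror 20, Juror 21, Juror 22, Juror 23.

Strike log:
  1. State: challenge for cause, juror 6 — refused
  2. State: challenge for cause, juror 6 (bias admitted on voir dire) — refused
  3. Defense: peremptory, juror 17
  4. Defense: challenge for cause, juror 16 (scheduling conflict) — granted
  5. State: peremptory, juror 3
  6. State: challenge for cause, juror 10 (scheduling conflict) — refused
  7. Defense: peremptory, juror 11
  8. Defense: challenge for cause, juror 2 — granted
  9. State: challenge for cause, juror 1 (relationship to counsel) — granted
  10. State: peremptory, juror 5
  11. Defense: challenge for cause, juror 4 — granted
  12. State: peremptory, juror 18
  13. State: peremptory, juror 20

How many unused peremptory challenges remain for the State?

6

State allotment: 8 base + 1 × 2 alternates = 10.
State peremptories used: #3, #5, #18, #20 — 4 (for-cause on #6, #6, #10, #1 don't count).
Remaining: 10 − 4 = 6.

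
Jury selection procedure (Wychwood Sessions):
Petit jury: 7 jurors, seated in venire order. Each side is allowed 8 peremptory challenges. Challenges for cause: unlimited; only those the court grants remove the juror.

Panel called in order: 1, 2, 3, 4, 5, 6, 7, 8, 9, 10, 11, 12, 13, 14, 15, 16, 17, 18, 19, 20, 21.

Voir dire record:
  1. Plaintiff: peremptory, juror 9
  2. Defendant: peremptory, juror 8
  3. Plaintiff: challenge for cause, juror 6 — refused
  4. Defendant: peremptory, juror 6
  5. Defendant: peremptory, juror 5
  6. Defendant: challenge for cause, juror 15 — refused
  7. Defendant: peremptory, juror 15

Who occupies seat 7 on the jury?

Removed: #5, #6, #8, #9, #15.
Filling seats in venire order through position 7: #1, #2, #3, #4, #7, #10, #11.
So seat 7 is #11.

11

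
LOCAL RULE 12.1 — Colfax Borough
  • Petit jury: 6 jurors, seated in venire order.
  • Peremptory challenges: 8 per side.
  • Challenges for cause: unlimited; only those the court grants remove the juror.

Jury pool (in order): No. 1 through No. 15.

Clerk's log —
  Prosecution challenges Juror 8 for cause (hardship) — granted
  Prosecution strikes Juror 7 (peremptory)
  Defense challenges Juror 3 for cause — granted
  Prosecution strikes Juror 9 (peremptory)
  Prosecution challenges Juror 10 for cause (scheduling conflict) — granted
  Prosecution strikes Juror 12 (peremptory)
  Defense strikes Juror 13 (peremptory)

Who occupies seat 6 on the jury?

11

Removed: #3, #7, #8, #9, #10, #12, #13.
Seating in order: seats 1–6 → #1, #2, #4, #5, #6, #11.
So seat 6 is #11.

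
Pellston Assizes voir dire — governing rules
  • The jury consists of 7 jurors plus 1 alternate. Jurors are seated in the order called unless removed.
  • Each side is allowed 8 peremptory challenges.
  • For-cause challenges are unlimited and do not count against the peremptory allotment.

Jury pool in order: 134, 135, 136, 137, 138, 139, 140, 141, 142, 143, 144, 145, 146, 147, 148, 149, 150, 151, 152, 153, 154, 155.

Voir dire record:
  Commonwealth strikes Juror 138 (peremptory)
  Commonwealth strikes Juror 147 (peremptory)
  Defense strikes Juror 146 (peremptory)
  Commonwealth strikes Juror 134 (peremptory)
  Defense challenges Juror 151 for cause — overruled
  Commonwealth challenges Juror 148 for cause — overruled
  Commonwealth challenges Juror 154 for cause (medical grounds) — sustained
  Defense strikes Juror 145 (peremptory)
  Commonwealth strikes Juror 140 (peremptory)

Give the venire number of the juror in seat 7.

Removed: #134, #138, #140, #145, #146, #147, #154. (#148, #151 stay — for-cause denied.)
Seating in order: seats 1–7 → #135, #136, #137, #139, #141, #142, #143; alternates → #144.
So seat 7 is #143.

143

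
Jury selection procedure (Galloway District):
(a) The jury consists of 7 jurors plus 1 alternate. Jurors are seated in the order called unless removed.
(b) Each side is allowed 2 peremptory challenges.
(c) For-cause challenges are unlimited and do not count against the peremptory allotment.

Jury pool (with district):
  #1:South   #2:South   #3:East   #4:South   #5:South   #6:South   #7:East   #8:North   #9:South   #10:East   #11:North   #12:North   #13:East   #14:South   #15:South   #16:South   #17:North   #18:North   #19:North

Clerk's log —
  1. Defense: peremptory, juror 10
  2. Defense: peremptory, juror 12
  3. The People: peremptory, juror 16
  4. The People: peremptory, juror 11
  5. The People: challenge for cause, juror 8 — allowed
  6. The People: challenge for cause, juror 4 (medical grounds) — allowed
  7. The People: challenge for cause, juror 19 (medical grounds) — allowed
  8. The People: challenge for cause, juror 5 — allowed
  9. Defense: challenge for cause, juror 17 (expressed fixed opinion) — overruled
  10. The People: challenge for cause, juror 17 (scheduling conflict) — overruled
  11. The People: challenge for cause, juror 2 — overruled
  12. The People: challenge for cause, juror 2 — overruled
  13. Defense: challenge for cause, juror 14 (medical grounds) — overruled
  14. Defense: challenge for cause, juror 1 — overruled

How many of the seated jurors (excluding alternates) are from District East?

3

Removed: #4, #5, #8, #10, #11, #12, #16, #19.
Seated jurors 1–7: #1, #2, #3, #6, #7, #9, #13 (alternates #14 not counted).
Of those, in District East: #3, #7, #13 → 3.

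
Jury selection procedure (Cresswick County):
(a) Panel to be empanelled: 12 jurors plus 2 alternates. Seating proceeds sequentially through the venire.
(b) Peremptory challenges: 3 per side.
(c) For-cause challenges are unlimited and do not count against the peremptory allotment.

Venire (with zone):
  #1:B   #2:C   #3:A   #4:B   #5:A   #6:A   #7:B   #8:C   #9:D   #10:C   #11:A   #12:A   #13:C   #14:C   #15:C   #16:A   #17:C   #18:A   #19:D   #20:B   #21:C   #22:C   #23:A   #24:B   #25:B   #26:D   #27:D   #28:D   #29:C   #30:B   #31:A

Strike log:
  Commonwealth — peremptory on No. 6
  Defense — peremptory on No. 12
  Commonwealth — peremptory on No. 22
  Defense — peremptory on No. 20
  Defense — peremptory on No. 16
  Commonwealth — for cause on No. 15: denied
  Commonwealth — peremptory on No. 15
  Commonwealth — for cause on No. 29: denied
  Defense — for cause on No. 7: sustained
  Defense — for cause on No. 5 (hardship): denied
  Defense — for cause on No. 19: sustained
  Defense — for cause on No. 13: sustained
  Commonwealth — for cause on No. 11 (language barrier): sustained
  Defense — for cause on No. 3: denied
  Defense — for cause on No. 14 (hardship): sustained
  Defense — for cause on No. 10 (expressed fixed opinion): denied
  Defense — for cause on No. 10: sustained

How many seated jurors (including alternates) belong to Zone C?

Removed: #6, #7, #10, #11, #12, #13, #14, #15, #16, #19, #20, #22.
Seated (14 incl. alternates): #1, #2, #3, #4, #5, #8, #9, #17, #18, #21, #23, #24, #25, #26.
Of those, in Zone C: #2, #8, #17, #21 → 4.

4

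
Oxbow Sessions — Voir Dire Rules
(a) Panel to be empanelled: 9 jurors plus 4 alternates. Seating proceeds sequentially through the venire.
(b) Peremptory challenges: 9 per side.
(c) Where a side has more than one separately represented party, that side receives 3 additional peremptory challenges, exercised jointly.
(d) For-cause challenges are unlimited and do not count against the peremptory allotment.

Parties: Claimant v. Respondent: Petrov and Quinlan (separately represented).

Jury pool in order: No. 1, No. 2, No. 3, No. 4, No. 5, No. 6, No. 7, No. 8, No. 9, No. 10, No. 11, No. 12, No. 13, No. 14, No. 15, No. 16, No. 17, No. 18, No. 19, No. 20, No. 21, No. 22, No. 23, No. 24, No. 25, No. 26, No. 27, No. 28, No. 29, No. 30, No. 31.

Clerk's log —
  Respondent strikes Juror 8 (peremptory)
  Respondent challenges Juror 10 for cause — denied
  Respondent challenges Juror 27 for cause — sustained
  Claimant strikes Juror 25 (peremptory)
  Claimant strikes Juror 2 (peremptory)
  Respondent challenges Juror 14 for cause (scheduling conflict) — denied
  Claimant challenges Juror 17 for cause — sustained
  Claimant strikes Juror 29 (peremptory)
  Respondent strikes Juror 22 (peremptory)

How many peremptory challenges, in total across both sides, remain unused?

Claimant allotment: 9. Respondent allotment: 9 base + 3 multi-party = 12.
Claimant peremptories used: #25, #2, #29 — 3 (the for-cause on #17 doesn't count).
Respondent peremptories used: #8, #22 — 2 (for-cause on #10, #27, #14 don't count).
Remaining: (9 − 3) + (12 − 2) = 16.

16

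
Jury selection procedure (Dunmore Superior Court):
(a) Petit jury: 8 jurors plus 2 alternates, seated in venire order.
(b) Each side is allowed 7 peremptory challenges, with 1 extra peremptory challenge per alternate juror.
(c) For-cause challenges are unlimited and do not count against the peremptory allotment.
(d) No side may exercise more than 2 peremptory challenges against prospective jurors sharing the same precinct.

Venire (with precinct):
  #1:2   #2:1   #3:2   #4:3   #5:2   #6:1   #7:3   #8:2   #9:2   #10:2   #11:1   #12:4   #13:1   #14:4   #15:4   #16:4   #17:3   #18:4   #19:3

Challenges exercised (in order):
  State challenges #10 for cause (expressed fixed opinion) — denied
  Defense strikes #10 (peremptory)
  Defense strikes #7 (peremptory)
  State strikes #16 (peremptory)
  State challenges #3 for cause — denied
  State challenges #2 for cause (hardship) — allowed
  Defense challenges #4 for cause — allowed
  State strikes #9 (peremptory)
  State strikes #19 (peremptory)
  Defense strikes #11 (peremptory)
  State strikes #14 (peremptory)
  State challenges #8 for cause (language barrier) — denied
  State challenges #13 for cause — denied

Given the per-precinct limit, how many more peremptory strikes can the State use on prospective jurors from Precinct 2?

State peremptories so far: #16, #9, #19, #14 — 4 of 9 used, 5 left overall.
Against Precinct 2: #9 — 1 used; per-precinct cap 2 leaves 1.
Binding limit: min(5, 1) = 1.

1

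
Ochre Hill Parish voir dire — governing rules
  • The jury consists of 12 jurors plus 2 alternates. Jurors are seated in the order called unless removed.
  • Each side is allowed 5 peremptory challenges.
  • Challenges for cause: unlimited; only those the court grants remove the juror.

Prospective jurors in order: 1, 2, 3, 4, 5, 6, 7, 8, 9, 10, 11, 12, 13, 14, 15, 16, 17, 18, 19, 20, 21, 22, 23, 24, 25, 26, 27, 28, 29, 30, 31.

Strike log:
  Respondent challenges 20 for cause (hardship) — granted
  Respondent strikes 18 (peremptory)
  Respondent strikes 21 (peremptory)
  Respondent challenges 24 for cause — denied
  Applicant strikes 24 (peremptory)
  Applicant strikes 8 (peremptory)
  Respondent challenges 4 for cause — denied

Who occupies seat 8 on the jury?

Removed: #8, #18, #20, #21, #24. (#4 stays — for-cause denied.)
Seating in order: seats 1–12 → #1, #2, #3, #4, #5, #6, #7, #9, #10, #11, #12, #13; alternates → #14, #15.
So seat 8 is #9.

9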